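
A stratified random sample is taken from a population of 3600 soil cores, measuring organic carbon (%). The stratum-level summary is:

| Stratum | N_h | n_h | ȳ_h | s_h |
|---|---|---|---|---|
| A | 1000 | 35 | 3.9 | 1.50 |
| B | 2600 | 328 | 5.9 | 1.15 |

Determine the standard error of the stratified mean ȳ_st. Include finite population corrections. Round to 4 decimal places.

V̂(ȳ_st) = Σ W_h² (1 − n_h/N_h) s_h²/n_h, with W_h = N_h/N and N = 3600:
  stratum A: (1000/3600)²·(1 − 35/1000)·1.50²/35 = 0.00478671
  stratum B: (2600/3600)²·(1 − 328/2600)·1.15²/328 = 0.0018378
V̂(ȳ_st) = 0.00662451
SE(ȳ_st) = √0.00662451 = 0.0813911

SE(ȳ_st) ≈ 0.0814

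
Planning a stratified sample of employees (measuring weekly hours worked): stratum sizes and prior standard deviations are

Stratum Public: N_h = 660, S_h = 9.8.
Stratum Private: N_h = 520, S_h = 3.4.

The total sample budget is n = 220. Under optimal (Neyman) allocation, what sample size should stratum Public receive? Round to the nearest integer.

Neyman allocation: n_h = n · N_h S_h / Σ N_i S_i, with n = 220.
  stratum Public: N_h·S_h = 660·9.8 = 6468.00
  stratum Private: N_h·S_h = 520·3.4 = 1768.00
Σ N_h S_h = 8236.00
n for stratum Public = 220·6468.00/8236.00 = 172.773 → 173

173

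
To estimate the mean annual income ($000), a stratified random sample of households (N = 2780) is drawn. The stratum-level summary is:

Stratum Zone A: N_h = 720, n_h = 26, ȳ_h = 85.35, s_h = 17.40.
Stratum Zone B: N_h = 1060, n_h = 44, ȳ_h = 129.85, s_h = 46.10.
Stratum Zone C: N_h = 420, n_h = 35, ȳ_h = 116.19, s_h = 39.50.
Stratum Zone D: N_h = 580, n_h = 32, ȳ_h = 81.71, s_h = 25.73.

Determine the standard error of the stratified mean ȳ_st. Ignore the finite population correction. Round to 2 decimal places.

V̂(ȳ_st) = Σ W_h² s_h²/n_h, with W_h = N_h/N and N = 2780:
  stratum Zone A: (720/2780)²·17.40²/26 = 0.781089
  stratum Zone B: (1060/2780)²·46.10²/44 = 7.02217
  stratum Zone C: (420/2780)²·39.50²/35 = 1.0175
  stratum Zone D: (580/2780)²·25.73²/32 = 0.900525
V̂(ȳ_st) = 9.72129
SE(ȳ_st) = √9.72129 = 3.1179

SE(ȳ_st) ≈ 3.12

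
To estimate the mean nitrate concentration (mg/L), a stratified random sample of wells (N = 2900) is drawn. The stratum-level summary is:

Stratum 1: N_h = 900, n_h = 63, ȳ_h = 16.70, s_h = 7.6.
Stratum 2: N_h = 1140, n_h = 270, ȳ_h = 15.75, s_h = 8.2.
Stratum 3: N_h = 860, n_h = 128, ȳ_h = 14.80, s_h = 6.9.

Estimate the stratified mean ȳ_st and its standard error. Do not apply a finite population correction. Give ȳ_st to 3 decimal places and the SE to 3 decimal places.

ȳ_st = Σ W_h ȳ_h = (900·16.70 + 1140·15.75 + 860·14.80)/2900 = 15.76310
V̂(ȳ_st) = Σ W_h² s_h²/n_h, with W_h = N_h/N and N = 2900:
  stratum 1: (900/2900)²·7.6²/63 = 0.088303
  stratum 2: (1140/2900)²·8.2²/270 = 0.0384838
  stratum 3: (860/2900)²·6.9²/128 = 0.0327106
V̂(ȳ_st) = 0.159497
SE(ȳ_st) = √0.159497 = 0.399371

ȳ_st ≈ 15.763, SE ≈ 0.399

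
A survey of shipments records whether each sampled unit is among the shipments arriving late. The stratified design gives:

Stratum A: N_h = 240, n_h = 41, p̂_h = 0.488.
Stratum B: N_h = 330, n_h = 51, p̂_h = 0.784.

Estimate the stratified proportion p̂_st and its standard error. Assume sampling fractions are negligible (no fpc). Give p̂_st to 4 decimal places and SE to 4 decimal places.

N = 570; stratum weights W_h = N_h/N.
p̂_st = Σ W_h p̂_h = (240·0.488 + 330·0.784)/570 = 0.65937
V̂(p̂_st) = Σ W_h² p̂_h(1−p̂_h)/(n_h−1):
  stratum A: (240/570)²·0.488·0.512/40 = 0.0011074
  stratum B: (330/570)²·0.784·0.216/50 = 0.00113521
V̂(p̂_st) = 0.00224261; SE = √V̂ = 0.0473562

p̂_st ≈ 0.6594, SE ≈ 0.0474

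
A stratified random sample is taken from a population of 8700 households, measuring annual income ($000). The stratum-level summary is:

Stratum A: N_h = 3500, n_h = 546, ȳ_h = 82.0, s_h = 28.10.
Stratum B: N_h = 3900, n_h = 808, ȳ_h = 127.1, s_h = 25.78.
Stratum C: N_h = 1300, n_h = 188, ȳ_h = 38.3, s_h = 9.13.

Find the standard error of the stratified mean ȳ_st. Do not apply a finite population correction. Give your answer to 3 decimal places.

SE(ȳ_st) ≈ 0.640

V̂(ȳ_st) = Σ W_h² s_h²/n_h, with W_h = N_h/N and N = 8700:
  stratum A: (3500/8700)²·28.10²/546 = 0.234055
  stratum B: (3900/8700)²·25.78²/808 = 0.165289
  stratum C: (1300/8700)²·9.13²/188 = 0.00989993
V̂(ȳ_st) = 0.409244
SE(ȳ_st) = √0.409244 = 0.639722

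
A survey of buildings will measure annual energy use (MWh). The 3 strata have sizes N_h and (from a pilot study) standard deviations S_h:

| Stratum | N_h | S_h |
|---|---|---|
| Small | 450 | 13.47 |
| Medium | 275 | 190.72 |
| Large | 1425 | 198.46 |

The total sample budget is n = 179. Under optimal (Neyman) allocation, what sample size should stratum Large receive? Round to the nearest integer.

148

Neyman allocation: n_h = n · N_h S_h / Σ N_i S_i, with n = 179.
  stratum Small: N_h·S_h = 450·13.47 = 6061.50
  stratum Medium: N_h·S_h = 275·190.72 = 52448.00
  stratum Large: N_h·S_h = 1425·198.46 = 282805.50
Σ N_h S_h = 341315.00
n for stratum Large = 179·282805.50/341315.00 = 148.315 → 148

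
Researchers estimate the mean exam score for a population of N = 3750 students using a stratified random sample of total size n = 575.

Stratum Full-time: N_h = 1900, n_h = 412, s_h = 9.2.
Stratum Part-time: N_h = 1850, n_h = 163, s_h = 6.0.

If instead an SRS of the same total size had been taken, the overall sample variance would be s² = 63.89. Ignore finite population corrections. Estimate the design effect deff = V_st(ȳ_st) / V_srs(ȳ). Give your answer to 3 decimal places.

V̂(ȳ_st) = Σ W_h² s_h²/n_h, with W_h = N_h/N and N = 3750:
  stratum Full-time: (1900/3750)²·9.2²/412 = 0.0527379
  stratum Part-time: (1850/3750)²·6.0²/163 = 0.0537521
V_st = 0.10649
V_srs = s²/n = 63.89/575 = 0.111113
deff = V_st / V_srs = 0.10649/0.111113 = 0.9584

deff ≈ 0.958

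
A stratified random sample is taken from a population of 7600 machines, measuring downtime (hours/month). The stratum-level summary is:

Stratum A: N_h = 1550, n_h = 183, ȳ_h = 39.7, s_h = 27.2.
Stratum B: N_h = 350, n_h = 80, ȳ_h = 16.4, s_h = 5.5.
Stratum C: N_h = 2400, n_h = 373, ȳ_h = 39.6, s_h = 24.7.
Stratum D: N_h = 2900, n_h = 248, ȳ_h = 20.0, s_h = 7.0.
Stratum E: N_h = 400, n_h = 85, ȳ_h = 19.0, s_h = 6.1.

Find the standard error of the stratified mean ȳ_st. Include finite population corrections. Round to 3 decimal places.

SE(ȳ_st) ≈ 0.560

V̂(ȳ_st) = Σ W_h² (1 − n_h/N_h) s_h²/n_h, with W_h = N_h/N and N = 7600:
  stratum A: (1550/7600)²·(1 − 183/1550)·27.2²/183 = 0.148306
  stratum B: (350/7600)²·(1 − 80/350)·5.5²/80 = 0.000618643
  stratum C: (2400/7600)²·(1 − 373/2400)·24.7²/373 = 0.13776
  stratum D: (2900/7600)²·(1 − 248/2900)·7.0²/248 = 0.0263081
  stratum E: (400/7600)²·(1 − 85/400)·6.1²/85 = 0.000954958
V̂(ȳ_st) = 0.313948
SE(ȳ_st) = √0.313948 = 0.560311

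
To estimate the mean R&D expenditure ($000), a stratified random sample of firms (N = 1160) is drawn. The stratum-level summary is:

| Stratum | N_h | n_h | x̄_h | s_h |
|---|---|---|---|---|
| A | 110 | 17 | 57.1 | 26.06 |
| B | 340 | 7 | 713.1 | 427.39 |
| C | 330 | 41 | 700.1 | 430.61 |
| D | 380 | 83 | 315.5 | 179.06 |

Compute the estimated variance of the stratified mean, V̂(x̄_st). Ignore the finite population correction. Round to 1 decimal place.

V̂(x̄_st) = Σ W_h² s_h²/n_h, with W_h = N_h/N and N = 1160:
  stratum A: (110/1160)²·26.06²/17 = 0.359227
  stratum B: (340/1160)²·427.39²/7 = 2241.78
  stratum C: (330/1160)²·430.61²/41 = 366.013
  stratum D: (380/1160)²·179.06²/83 = 41.4544
V̂(x̄_st) = 2649.6

V̂(x̄_st) ≈ 2649.6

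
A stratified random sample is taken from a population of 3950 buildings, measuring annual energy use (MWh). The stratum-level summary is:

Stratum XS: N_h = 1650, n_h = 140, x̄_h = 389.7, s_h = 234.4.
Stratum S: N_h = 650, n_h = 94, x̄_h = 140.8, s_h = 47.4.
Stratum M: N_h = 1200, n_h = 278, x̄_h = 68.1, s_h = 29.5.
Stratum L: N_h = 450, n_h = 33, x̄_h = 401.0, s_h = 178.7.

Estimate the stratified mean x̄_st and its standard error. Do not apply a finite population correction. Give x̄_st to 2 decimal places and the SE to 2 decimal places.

x̄_st ≈ 252.33, SE ≈ 9.05

x̄_st = Σ W_h x̄_h = (1650·389.7 + 650·140.8 + 1200·68.1 + 450·401.0)/3950 = 252.32785
V̂(x̄_st) = Σ W_h² s_h²/n_h, with W_h = N_h/N and N = 3950:
  stratum XS: (1650/3950)²·234.4²/140 = 68.4795
  stratum S: (650/3950)²·47.4²/94 = 0.647234
  stratum M: (1200/3950)²·29.5²/278 = 0.288913
  stratum L: (450/3950)²·178.7²/33 = 12.5593
V̂(x̄_st) = 81.975
SE(x̄_st) = √81.975 = 9.05401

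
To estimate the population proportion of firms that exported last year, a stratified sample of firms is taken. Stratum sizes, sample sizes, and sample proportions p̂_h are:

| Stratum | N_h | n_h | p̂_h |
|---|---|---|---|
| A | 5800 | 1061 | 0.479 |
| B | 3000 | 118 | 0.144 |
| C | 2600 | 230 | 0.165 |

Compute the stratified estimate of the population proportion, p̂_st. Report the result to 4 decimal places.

N = 11400; stratum weights W_h = N_h/N.
p̂_st = Σ W_h p̂_h = (5800·0.479 + 3000·0.144 + 2600·0.165)/11400 = 0.31923

p̂_st ≈ 0.3192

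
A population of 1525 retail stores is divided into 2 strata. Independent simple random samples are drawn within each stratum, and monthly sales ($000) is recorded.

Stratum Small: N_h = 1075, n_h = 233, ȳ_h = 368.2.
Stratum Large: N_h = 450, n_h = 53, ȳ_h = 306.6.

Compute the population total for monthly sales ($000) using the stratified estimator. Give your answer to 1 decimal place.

τ̂_st ≈ 533785.0

τ̂_st = Σ N_h ȳ_h = 1075·368.2 + 450·306.6 = 533785.0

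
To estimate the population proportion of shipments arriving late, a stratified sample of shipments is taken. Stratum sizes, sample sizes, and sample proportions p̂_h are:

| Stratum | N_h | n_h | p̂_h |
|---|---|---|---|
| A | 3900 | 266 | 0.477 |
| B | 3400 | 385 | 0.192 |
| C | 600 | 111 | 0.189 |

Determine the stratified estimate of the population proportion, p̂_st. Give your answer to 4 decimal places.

p̂_st ≈ 0.3325

N = 7900; stratum weights W_h = N_h/N.
p̂_st = Σ W_h p̂_h = (3900·0.477 + 3400·0.192 + 600·0.189)/7900 = 0.33247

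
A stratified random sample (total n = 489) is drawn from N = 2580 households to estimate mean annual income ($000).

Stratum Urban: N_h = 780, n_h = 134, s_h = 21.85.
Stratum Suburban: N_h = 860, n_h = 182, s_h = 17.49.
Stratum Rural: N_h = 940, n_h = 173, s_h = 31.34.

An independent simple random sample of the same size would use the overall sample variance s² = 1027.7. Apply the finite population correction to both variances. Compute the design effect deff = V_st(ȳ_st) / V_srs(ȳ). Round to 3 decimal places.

V̂(ȳ_st) = Σ W_h² (1 − n_h/N_h) s_h²/n_h, with W_h = N_h/N and N = 2580:
  stratum Urban: (780/2580)²·(1 − 134/780)·21.85²/134 = 0.269703
  stratum Suburban: (860/2580)²·(1 − 182/860)·17.49²/182 = 0.14723
  stratum Rural: (940/2580)²·(1 − 173/940)·31.34²/173 = 0.614944
V_st = 1.03188
V_srs = (1 − 489/2580)·1027.7/489 = 1.7033
deff = V_st / V_srs = 1.03188/1.7033 = 0.6058

deff ≈ 0.606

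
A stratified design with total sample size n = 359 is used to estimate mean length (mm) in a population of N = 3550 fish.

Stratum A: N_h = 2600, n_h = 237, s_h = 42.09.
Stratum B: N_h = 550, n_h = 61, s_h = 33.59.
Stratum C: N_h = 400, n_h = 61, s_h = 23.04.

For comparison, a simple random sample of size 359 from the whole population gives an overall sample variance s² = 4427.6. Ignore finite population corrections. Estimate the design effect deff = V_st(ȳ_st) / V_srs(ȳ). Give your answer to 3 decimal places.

V̂(ȳ_st) = Σ W_h² s_h²/n_h, with W_h = N_h/N and N = 3550:
  stratum A: (2600/3550)²·42.09²/237 = 4.00959
  stratum B: (550/3550)²·33.59²/61 = 0.443975
  stratum C: (400/3550)²·23.04²/61 = 0.110484
V_st = 4.56404
V_srs = s²/n = 4427.6/359 = 12.3331
deff = V_st / V_srs = 4.56404/12.3331 = 0.3701

deff ≈ 0.370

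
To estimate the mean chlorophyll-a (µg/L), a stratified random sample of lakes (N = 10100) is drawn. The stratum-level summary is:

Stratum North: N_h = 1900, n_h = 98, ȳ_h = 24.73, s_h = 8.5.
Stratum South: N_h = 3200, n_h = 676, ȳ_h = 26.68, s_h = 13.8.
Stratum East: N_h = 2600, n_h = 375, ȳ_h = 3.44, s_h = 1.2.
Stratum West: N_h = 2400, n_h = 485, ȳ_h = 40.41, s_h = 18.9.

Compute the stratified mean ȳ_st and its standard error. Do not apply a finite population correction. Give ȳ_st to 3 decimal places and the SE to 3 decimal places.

ȳ_st = Σ W_h ȳ_h = (1900·24.73 + 3200·26.68 + 2600·3.44 + 2400·40.41)/10100 = 23.59317
V̂(ȳ_st) = Σ W_h² s_h²/n_h, with W_h = N_h/N and N = 10100:
  stratum North: (1900/10100)²·8.5²/98 = 0.0260901
  stratum South: (3200/10100)²·13.8²/676 = 0.0282793
  stratum East: (2600/10100)²·1.2²/375 = 0.000254469
  stratum West: (2400/10100)²·18.9²/485 = 0.0415874
V̂(ȳ_st) = 0.0962113
SE(ȳ_st) = √0.0962113 = 0.310179

ȳ_st ≈ 23.593, SE ≈ 0.310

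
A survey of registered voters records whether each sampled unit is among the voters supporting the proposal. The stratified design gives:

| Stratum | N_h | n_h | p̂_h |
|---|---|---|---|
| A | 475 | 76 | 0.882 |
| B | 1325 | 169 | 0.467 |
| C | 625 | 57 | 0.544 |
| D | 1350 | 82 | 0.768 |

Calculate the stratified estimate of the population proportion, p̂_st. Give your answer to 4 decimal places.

N = 3775; stratum weights W_h = N_h/N.
p̂_st = Σ W_h p̂_h = (475·0.882 + 1325·0.467 + 625·0.544 + 1350·0.768)/3775 = 0.63961

p̂_st ≈ 0.6396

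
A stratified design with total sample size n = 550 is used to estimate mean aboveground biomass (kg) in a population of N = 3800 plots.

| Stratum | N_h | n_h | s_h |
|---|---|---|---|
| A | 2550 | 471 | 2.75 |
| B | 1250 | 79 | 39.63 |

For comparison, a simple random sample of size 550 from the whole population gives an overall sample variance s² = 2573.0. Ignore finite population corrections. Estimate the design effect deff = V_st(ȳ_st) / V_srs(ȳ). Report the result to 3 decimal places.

deff ≈ 0.461

V̂(ȳ_st) = Σ W_h² s_h²/n_h, with W_h = N_h/N and N = 3800:
  stratum A: (2550/3800)²·2.75²/471 = 0.00723032
  stratum B: (1250/3800)²·39.63²/79 = 2.15117
V_st = 2.1584
V_srs = s²/n = 2573.0/550 = 4.67818
deff = V_st / V_srs = 2.1584/4.67818 = 0.4614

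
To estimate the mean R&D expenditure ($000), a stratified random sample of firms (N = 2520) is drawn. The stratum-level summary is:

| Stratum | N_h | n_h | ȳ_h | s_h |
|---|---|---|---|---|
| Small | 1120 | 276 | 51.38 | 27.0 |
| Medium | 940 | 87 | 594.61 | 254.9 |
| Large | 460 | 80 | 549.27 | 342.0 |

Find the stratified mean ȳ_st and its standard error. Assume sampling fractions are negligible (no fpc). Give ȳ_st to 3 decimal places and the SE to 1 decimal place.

ȳ_st ≈ 344.898, SE ≈ 12.4

ȳ_st = Σ W_h ȳ_h = (1120·51.38 + 940·594.61 + 460·549.27)/2520 = 344.89810
V̂(ȳ_st) = Σ W_h² s_h²/n_h, with W_h = N_h/N and N = 2520:
  stratum Small: (1120/2520)²·27.0²/276 = 0.521739
  stratum Medium: (940/2520)²·254.9²/87 = 103.914
  stratum Large: (460/2520)²·342.0²/80 = 48.7166
V̂(ȳ_st) = 153.153
SE(ȳ_st) = √153.153 = 12.3755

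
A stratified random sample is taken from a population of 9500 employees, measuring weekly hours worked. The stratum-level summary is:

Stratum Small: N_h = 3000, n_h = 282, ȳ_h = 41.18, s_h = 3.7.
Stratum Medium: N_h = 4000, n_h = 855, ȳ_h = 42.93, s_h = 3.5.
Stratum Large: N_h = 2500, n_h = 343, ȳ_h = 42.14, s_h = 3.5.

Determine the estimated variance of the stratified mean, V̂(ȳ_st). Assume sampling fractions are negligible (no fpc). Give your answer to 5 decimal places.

V̂(ȳ_st) = Σ W_h² s_h²/n_h, with W_h = N_h/N and N = 9500:
  stratum Small: (3000/9500)²·3.7²/282 = 0.00484116
  stratum Medium: (4000/9500)²·3.5²/855 = 0.00254005
  stratum Large: (2500/9500)²·3.5²/343 = 0.00247329
V̂(ȳ_st) = 0.0098545

V̂(ȳ_st) ≈ 0.00985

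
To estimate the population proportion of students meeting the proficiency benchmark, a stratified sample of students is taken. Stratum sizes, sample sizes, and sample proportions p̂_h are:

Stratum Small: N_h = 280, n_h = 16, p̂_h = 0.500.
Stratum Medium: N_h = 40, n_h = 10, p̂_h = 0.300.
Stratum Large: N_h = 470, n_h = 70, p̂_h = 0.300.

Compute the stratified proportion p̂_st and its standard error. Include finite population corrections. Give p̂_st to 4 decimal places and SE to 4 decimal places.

p̂_st ≈ 0.3709, SE ≈ 0.0542

N = 790; stratum weights W_h = N_h/N.
p̂_st = Σ W_h p̂_h = (280·0.500 + 40·0.300 + 470·0.300)/790 = 0.37089
V̂(p̂_st) = Σ W_h² (1 − n_h/N_h) p̂_h(1−p̂_h)/(n_h−1):
  stratum Small: (280/790)²·(1 − 16/280)·0.500·0.500/15 = 0.00197404
  stratum Medium: (40/790)²·(1 − 10/40)·0.300·0.700/9 = 4.48646e-05
  stratum Large: (470/790)²·(1 − 70/470)·0.300·0.700/69 = 0.000916798
V̂(p̂_st) = 0.00293571; SE = √V̂ = 0.0541822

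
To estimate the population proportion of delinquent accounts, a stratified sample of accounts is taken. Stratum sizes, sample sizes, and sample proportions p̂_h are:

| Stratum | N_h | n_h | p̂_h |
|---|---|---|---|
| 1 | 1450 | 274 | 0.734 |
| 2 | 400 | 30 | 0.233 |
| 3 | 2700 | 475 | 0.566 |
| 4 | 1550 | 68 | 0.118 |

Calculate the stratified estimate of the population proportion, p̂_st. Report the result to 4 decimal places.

N = 6100; stratum weights W_h = N_h/N.
p̂_st = Σ W_h p̂_h = (1450·0.734 + 400·0.233 + 2700·0.566 + 1550·0.118)/6100 = 0.47026

p̂_st ≈ 0.4703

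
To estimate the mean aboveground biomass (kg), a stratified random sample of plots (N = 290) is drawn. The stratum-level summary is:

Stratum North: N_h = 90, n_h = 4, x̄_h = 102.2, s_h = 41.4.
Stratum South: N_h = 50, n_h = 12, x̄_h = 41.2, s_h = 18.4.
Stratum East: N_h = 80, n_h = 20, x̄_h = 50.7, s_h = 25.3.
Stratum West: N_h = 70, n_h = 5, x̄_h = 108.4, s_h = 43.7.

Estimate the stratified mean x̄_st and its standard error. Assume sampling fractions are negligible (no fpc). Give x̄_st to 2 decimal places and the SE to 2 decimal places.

x̄_st = Σ W_h x̄_h = (90·102.2 + 50·41.2 + 80·50.7 + 70·108.4)/290 = 78.97241
V̂(x̄_st) = Σ W_h² s_h²/n_h, with W_h = N_h/N and N = 290:
  stratum North: (90/290)²·41.4²/4 = 41.2695
  stratum South: (50/290)²·18.4²/12 = 0.838684
  stratum East: (80/290)²·25.3²/20 = 2.43554
  stratum West: (70/290)²·43.7²/5 = 22.2532
V̂(x̄_st) = 66.797
SE(x̄_st) = √66.797 = 8.17294

x̄_st ≈ 78.97, SE ≈ 8.17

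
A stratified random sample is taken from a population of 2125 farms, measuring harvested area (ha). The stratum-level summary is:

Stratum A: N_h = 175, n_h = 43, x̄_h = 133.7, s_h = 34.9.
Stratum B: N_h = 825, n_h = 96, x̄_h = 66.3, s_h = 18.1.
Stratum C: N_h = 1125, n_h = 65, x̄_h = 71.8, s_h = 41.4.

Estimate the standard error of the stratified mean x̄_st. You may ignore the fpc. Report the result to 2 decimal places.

SE(x̄_st) ≈ 2.85

V̂(x̄_st) = Σ W_h² s_h²/n_h, with W_h = N_h/N and N = 2125:
  stratum A: (175/2125)²·34.9²/43 = 0.192106
  stratum B: (825/2125)²·18.1²/96 = 0.51437
  stratum C: (1125/2125)²·41.4²/65 = 7.39051
V̂(x̄_st) = 8.09699
SE(x̄_st) = √8.09699 = 2.84552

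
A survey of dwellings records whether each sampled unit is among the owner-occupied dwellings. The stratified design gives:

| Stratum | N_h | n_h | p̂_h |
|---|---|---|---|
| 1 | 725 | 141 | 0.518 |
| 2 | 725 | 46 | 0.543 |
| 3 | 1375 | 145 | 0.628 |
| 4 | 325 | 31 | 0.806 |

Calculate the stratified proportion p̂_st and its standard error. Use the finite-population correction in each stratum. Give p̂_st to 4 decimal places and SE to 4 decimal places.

p̂_st ≈ 0.6015, SE ≈ 0.0260

N = 3150; stratum weights W_h = N_h/N.
p̂_st = Σ W_h p̂_h = (725·0.518 + 725·0.543 + 1375·0.628 + 325·0.806)/3150 = 0.60148
V̂(p̂_st) = Σ W_h² (1 − n_h/N_h) p̂_h(1−p̂_h)/(n_h−1):
  stratum 1: (725/3150)²·(1 − 141/725)·0.518·0.482/140 = 7.60989e-05
  stratum 2: (725/3150)²·(1 − 46/725)·0.543·0.457/45 = 0.000273584
  stratum 3: (1375/3150)²·(1 − 145/1375)·0.628·0.372/144 = 0.00027652
  stratum 4: (325/3150)²·(1 − 31/325)·0.806·0.194/30 = 5.01909e-05
V̂(p̂_st) = 0.000676394; SE = √V̂ = 0.0260076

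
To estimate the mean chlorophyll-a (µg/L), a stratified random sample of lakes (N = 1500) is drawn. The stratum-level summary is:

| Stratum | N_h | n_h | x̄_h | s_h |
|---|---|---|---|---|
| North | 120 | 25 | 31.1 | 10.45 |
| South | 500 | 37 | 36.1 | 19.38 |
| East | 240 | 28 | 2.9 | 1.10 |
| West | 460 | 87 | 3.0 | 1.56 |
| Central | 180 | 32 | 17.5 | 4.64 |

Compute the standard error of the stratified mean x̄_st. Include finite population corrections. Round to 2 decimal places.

V̂(x̄_st) = Σ W_h² (1 − n_h/N_h) s_h²/n_h, with W_h = N_h/N and N = 1500:
  stratum North: (120/1500)²·(1 − 25/120)·10.45²/25 = 0.0221317
  stratum South: (500/1500)²·(1 − 37/500)·19.38²/37 = 1.04442
  stratum East: (240/1500)²·(1 − 28/240)·1.10²/28 = 0.000977219
  stratum West: (460/1500)²·(1 − 87/460)·1.56²/87 = 0.00213311
  stratum Central: (180/1500)²·(1 − 32/180)·4.64²/32 = 0.00796595
V̂(x̄_st) = 1.07763
SE(x̄_st) = √1.07763 = 1.03809

SE(x̄_st) ≈ 1.04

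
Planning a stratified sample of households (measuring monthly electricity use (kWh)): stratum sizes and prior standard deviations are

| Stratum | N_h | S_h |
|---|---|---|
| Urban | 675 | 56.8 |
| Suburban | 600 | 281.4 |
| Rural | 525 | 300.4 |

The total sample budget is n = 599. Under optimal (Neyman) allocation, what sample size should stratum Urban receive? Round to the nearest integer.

Neyman allocation: n_h = n · N_h S_h / Σ N_i S_i, with n = 599.
  stratum Urban: N_h·S_h = 675·56.8 = 38340.00
  stratum Suburban: N_h·S_h = 600·281.4 = 168840.00
  stratum Rural: N_h·S_h = 525·300.4 = 157710.00
Σ N_h S_h = 364890.00
n for stratum Urban = 599·38340.00/364890.00 = 62.939 → 63

63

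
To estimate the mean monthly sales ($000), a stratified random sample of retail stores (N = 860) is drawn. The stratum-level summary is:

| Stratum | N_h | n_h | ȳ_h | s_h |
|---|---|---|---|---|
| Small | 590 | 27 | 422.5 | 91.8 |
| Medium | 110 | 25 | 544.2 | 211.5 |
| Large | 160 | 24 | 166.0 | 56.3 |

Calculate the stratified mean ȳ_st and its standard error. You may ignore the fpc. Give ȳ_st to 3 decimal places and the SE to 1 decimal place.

ȳ_st ≈ 390.345, SE ≈ 13.4

ȳ_st = Σ W_h ȳ_h = (590·422.5 + 110·544.2 + 160·166.0)/860 = 390.34535
V̂(ȳ_st) = Σ W_h² s_h²/n_h, with W_h = N_h/N and N = 860:
  stratum Small: (590/860)²·91.8²/27 = 146.902
  stratum Medium: (110/860)²·211.5²/25 = 29.2731
  stratum Large: (160/860)²·56.3²/24 = 4.57139
V̂(ȳ_st) = 180.747
SE(ȳ_st) = √180.747 = 13.4442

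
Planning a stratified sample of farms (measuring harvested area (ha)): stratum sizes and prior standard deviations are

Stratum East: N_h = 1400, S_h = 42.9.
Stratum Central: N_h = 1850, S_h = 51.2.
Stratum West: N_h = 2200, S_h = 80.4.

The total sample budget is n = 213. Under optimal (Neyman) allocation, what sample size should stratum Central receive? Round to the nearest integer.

61

Neyman allocation: n_h = n · N_h S_h / Σ N_i S_i, with n = 213.
  stratum East: N_h·S_h = 1400·42.9 = 60060.00
  stratum Central: N_h·S_h = 1850·51.2 = 94720.00
  stratum West: N_h·S_h = 2200·80.4 = 176880.00
Σ N_h S_h = 331660.00
n for stratum Central = 213·94720.00/331660.00 = 60.831 → 61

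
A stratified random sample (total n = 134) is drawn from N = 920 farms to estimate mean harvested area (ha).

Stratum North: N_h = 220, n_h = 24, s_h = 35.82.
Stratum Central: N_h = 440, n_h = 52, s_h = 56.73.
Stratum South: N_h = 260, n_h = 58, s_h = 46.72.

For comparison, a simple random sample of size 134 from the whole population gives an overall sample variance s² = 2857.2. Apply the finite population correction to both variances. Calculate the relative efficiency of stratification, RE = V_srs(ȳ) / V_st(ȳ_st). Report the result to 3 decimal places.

RE ≈ 1.038

V̂(ȳ_st) = Σ W_h² (1 − n_h/N_h) s_h²/n_h, with W_h = N_h/N and N = 920:
  stratum North: (220/920)²·(1 − 24/220)·35.82²/24 = 2.7236
  stratum Central: (440/920)²·(1 − 52/440)·56.73²/52 = 12.4833
  stratum South: (260/920)²·(1 − 58/260)·46.72²/58 = 2.33521
V_st = 17.5422
V_srs = (1 − 134/920)·2857.2/134 = 18.2167
Relative efficiency = V_srs / V_st = 18.2167/17.5422 = 1.0385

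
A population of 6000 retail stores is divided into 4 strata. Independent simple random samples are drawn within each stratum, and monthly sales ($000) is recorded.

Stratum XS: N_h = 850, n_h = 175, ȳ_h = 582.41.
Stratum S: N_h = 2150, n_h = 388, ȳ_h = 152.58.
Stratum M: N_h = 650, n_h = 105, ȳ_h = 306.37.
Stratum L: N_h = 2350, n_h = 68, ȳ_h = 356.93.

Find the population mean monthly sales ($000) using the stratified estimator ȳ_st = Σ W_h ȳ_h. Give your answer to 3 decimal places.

ȳ_st ≈ 310.170

N = Σ N_h = 6000. Stratum weights W_h = N_h/N.
ȳ_st = (850·582.41 + 2150·152.58 + 650·306.37 + 2350·356.93) / 6000 = 310.17025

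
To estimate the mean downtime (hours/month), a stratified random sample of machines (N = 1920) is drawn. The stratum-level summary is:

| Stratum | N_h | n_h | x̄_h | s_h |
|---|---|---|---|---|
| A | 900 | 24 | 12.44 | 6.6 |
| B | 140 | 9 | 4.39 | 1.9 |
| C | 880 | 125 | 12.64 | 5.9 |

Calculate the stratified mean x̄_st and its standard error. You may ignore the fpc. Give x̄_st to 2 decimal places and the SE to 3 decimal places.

x̄_st ≈ 11.94, SE ≈ 0.678

x̄_st = Σ W_h x̄_h = (900·12.44 + 140·4.39 + 880·12.64)/1920 = 11.94469
V̂(x̄_st) = Σ W_h² s_h²/n_h, with W_h = N_h/N and N = 1920:
  stratum A: (900/1920)²·6.6²/24 = 0.398804
  stratum B: (140/1920)²·1.9²/9 = 0.00213264
  stratum C: (880/1920)²·5.9²/125 = 0.0585001
V̂(x̄_st) = 0.459436
SE(x̄_st) = √0.459436 = 0.677817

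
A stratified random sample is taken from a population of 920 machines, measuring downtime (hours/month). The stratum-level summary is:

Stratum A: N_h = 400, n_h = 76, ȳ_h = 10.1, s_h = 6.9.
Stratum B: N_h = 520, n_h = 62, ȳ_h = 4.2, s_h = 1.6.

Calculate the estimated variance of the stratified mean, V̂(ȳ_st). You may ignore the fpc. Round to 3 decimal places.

V̂(ȳ_st) ≈ 0.132

V̂(ȳ_st) = Σ W_h² s_h²/n_h, with W_h = N_h/N and N = 920:
  stratum A: (400/920)²·6.9²/76 = 0.118421
  stratum B: (520/920)²·1.6²/62 = 0.013191
V̂(ȳ_st) = 0.131612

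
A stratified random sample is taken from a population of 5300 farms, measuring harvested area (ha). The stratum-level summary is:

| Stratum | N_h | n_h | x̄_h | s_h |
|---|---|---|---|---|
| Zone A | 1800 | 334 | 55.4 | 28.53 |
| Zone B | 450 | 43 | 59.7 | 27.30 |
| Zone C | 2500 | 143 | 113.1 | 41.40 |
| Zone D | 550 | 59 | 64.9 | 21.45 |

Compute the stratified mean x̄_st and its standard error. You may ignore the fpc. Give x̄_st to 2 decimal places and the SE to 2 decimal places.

x̄_st = Σ W_h x̄_h = (1800·55.4 + 450·59.7 + 2500·113.1 + 550·64.9)/5300 = 83.96792
V̂(x̄_st) = Σ W_h² s_h²/n_h, with W_h = N_h/N and N = 5300:
  stratum Zone A: (1800/5300)²·28.53²/334 = 0.281093
  stratum Zone B: (450/5300)²·27.30²/43 = 0.124948
  stratum Zone C: (2500/5300)²·41.40²/143 = 2.66682
  stratum Zone D: (550/5300)²·21.45²/59 = 0.0839801
V̂(x̄_st) = 3.15684
SE(x̄_st) = √3.15684 = 1.77675

x̄_st ≈ 83.97, SE ≈ 1.78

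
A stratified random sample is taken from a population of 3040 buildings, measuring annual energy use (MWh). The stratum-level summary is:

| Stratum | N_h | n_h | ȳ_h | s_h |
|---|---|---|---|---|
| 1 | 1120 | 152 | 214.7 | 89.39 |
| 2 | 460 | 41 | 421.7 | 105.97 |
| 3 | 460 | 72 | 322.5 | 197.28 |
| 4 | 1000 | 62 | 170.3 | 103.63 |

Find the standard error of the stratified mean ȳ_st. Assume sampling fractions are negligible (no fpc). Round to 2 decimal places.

V̂(ȳ_st) = Σ W_h² s_h²/n_h, with W_h = N_h/N and N = 3040:
  stratum 1: (1120/3040)²·89.39²/152 = 7.13548
  stratum 2: (460/3040)²·105.97²/41 = 6.2712
  stratum 3: (460/3040)²·197.28²/72 = 12.3766
  stratum 4: (1000/3040)²·103.63²/62 = 18.7427
V̂(ȳ_st) = 44.526
SE(ȳ_st) = √44.526 = 6.67278

SE(ȳ_st) ≈ 6.67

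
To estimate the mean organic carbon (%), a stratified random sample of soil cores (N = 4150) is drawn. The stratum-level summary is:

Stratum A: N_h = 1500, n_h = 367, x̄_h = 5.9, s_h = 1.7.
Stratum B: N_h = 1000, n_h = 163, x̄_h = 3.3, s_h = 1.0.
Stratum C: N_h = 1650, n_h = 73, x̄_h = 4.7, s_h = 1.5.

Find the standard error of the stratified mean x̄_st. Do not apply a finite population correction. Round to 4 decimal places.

V̂(x̄_st) = Σ W_h² s_h²/n_h, with W_h = N_h/N and N = 4150:
  stratum A: (1500/4150)²·1.7²/367 = 0.00102877
  stratum B: (1000/4150)²·1.0²/163 = 0.000356218
  stratum C: (1650/4150)²·1.5²/73 = 0.00487227
V̂(x̄_st) = 0.00625726
SE(x̄_st) = √0.00625726 = 0.0791028

SE(x̄_st) ≈ 0.0791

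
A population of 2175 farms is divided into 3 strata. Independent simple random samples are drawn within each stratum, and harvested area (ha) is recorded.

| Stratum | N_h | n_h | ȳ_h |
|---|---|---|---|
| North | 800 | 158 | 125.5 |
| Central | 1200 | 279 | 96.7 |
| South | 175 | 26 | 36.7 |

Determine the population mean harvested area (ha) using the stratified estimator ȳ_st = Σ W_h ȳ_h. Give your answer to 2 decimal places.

ȳ_st ≈ 102.47

N = Σ N_h = 2175. Stratum weights W_h = N_h/N.
ȳ_st = (800·125.5 + 1200·96.7 + 175·36.7) / 2175 = 102.4655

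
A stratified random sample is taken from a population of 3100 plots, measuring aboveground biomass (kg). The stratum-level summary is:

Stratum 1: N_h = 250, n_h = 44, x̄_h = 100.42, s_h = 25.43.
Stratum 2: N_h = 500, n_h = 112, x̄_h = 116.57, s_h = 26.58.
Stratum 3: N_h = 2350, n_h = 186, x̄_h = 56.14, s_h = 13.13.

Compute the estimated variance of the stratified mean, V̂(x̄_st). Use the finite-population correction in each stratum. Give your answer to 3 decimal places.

V̂(x̄_st) ≈ 0.697

V̂(x̄_st) = Σ W_h² (1 − n_h/N_h) s_h²/n_h, with W_h = N_h/N and N = 3100:
  stratum 1: (250/3100)²·(1 − 44/250)·25.43²/44 = 0.0787633
  stratum 2: (500/3100)²·(1 − 112/500)·26.58²/112 = 0.127342
  stratum 3: (2350/3100)²·(1 − 186/2350)·13.13²/186 = 0.490477
V̂(x̄_st) = 0.696581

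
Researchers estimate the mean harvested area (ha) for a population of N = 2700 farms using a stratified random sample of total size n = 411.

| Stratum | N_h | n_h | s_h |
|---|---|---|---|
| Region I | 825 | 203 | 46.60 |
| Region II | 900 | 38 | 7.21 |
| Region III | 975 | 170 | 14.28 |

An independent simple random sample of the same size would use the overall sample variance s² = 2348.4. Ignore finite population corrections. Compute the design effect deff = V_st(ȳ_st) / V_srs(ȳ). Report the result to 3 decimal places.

V̂(ȳ_st) = Σ W_h² s_h²/n_h, with W_h = N_h/N and N = 2700:
  stratum Region I: (825/2700)²·46.60²/203 = 0.998749
  stratum Region II: (900/2700)²·7.21²/38 = 0.152
  stratum Region III: (975/2700)²·14.28²/170 = 0.156419
V_st = 1.30717
V_srs = s²/n = 2348.4/411 = 5.71387
deff = V_st / V_srs = 1.30717/5.71387 = 0.2288

deff ≈ 0.229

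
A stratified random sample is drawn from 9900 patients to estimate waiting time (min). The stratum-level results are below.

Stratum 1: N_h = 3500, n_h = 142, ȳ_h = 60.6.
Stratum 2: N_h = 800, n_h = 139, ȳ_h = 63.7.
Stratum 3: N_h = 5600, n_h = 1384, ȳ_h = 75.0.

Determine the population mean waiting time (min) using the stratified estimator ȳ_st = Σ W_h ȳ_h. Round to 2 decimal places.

ȳ_st ≈ 69.00

N = Σ N_h = 9900. Stratum weights W_h = N_h/N.
ȳ_st = (3500·60.6 + 800·63.7 + 5600·75.0) / 9900 = 68.9960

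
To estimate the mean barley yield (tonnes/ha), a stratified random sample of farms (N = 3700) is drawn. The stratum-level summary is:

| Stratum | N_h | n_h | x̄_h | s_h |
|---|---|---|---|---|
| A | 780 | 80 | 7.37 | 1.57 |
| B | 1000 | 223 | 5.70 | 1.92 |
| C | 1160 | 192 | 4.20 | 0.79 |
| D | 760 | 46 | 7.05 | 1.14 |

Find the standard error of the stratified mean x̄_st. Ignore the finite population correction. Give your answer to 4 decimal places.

SE(x̄_st) ≈ 0.0639

V̂(x̄_st) = Σ W_h² s_h²/n_h, with W_h = N_h/N and N = 3700:
  stratum A: (780/3700)²·1.57²/80 = 0.00136929
  stratum B: (1000/3700)²·1.92²/223 = 0.00120752
  stratum C: (1160/3700)²·0.79²/192 = 0.000319496
  stratum D: (760/3700)²·1.14²/46 = 0.001192
V̂(x̄_st) = 0.0040883
SE(x̄_st) = √0.0040883 = 0.0639398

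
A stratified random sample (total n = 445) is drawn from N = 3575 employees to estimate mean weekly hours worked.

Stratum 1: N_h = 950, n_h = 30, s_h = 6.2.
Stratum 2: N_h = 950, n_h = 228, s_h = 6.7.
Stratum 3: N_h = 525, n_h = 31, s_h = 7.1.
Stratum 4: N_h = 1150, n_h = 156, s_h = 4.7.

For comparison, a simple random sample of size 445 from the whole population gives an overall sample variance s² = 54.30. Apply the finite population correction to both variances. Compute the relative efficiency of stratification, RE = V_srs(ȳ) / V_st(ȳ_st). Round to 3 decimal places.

V̂(ȳ_st) = Σ W_h² (1 − n_h/N_h) s_h²/n_h, with W_h = N_h/N and N = 3575:
  stratum 1: (950/3575)²·(1 − 30/950)·6.2²/30 = 0.0876237
  stratum 2: (950/3575)²·(1 − 228/950)·6.7²/228 = 0.0105663
  stratum 3: (525/3575)²·(1 − 31/525)·7.1²/31 = 0.0329981
  stratum 4: (1150/3575)²·(1 − 156/1150)·4.7²/156 = 0.0126649
V_st = 0.143853
V_srs = (1 − 445/3575)·54.30/445 = 0.106834
Relative efficiency = V_srs / V_st = 0.106834/0.143853 = 0.7427

RE ≈ 0.743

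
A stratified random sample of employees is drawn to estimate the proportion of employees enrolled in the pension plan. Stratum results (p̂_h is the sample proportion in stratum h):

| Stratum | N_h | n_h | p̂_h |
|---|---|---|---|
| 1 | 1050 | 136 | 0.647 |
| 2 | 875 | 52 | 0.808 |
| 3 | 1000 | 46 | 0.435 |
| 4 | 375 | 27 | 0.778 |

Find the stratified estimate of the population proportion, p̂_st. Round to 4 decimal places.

N = 3300; stratum weights W_h = N_h/N.
p̂_st = Σ W_h p̂_h = (1050·0.647 + 875·0.808 + 1000·0.435 + 375·0.778)/3300 = 0.64033

p̂_st ≈ 0.6403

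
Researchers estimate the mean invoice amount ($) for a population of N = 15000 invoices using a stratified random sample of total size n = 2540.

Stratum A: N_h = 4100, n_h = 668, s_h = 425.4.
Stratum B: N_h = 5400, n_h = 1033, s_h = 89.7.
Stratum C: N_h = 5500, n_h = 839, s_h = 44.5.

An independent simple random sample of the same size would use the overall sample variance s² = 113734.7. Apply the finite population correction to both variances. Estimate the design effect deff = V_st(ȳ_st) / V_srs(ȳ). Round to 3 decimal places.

deff ≈ 0.485

V̂(ȳ_st) = Σ W_h² (1 − n_h/N_h) s_h²/n_h, with W_h = N_h/N and N = 15000:
  stratum A: (4100/15000)²·(1 − 668/4100)·425.4²/668 = 16.9421
  stratum B: (5400/15000)²·(1 − 1033/5400)·89.7²/1033 = 0.816355
  stratum C: (5500/15000)²·(1 − 839/5500)·44.5²/839 = 0.268916
V_st = 18.0274
V_srs = (1 − 2540/15000)·113734.7/2540 = 37.1951
deff = V_st / V_srs = 18.0274/37.1951 = 0.4847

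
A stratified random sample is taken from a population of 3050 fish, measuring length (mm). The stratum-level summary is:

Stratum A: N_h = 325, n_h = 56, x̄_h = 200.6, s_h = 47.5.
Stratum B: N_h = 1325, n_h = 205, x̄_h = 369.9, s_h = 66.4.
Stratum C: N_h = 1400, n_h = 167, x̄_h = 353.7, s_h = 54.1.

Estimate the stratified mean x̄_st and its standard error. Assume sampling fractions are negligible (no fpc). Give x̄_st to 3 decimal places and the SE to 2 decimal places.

x̄_st = Σ W_h x̄_h = (325·200.6 + 1325·369.9 + 1400·353.7)/3050 = 344.42377
V̂(x̄_st) = Σ W_h² s_h²/n_h, with W_h = N_h/N and N = 3050:
  stratum A: (325/3050)²·47.5²/56 = 0.457474
  stratum B: (1325/3050)²·66.4²/205 = 4.05896
  stratum C: (1400/3050)²·54.1²/167 = 3.69262
V̂(x̄_st) = 8.20905
SE(x̄_st) = √8.20905 = 2.86514

x̄_st ≈ 344.424, SE ≈ 2.87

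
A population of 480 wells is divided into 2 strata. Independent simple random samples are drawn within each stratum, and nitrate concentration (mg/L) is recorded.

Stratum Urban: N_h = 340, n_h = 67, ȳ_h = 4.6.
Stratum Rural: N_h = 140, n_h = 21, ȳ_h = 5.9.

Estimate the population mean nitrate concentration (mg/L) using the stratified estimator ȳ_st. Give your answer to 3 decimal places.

N = Σ N_h = 480. Stratum weights W_h = N_h/N.
ȳ_st = (340·4.6 + 140·5.9) / 480 = 4.97917

ȳ_st ≈ 4.979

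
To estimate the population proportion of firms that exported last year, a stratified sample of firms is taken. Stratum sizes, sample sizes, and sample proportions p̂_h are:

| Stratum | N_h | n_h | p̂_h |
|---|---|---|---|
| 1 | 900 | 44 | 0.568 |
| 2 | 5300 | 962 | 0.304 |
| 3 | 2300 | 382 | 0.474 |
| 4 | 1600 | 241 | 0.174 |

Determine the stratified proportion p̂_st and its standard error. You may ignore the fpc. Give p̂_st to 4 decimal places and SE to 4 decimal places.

p̂_st ≈ 0.3456, SE ≈ 0.0124

N = 10100; stratum weights W_h = N_h/N.
p̂_st = Σ W_h p̂_h = (900·0.568 + 5300·0.304 + 2300·0.474 + 1600·0.174)/10100 = 0.34564
V̂(p̂_st) = Σ W_h² p̂_h(1−p̂_h)/(n_h−1):
  stratum 1: (900/10100)²·0.568·0.432/43 = 4.53112e-05
  stratum 2: (5300/10100)²·0.304·0.696/961 = 6.06273e-05
  stratum 3: (2300/10100)²·0.474·0.526/381 = 3.39353e-05
  stratum 4: (1600/10100)²·0.174·0.826/240 = 1.50285e-05
V̂(p̂_st) = 0.000154902; SE = √V̂ = 0.012446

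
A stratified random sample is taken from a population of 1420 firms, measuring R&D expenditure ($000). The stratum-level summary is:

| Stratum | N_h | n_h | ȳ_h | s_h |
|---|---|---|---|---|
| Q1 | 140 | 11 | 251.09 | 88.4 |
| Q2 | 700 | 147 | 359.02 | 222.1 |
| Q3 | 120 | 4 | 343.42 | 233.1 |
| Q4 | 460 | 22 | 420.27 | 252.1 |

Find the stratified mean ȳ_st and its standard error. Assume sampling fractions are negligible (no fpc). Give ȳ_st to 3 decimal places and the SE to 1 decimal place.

ȳ_st = Σ W_h ȳ_h = (140·251.09 + 700·359.02 + 120·343.42 + 460·420.27)/1420 = 366.90225
V̂(ȳ_st) = Σ W_h² s_h²/n_h, with W_h = N_h/N and N = 1420:
  stratum Q1: (140/1420)²·88.4²/11 = 6.90544
  stratum Q2: (700/1420)²·222.1²/147 = 81.5453
  stratum Q3: (120/1420)²·233.1²/4 = 97.0086
  stratum Q4: (460/1420)²·252.1²/22 = 303.153
V̂(ȳ_st) = 488.612
SE(ȳ_st) = √488.612 = 22.1046

ȳ_st ≈ 366.902, SE ≈ 22.1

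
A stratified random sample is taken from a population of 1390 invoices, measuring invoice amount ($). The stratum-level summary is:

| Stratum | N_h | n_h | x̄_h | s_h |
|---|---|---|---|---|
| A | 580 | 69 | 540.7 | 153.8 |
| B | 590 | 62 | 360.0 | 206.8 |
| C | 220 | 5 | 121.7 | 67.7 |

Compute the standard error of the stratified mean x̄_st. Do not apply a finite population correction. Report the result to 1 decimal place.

SE(x̄_st) ≈ 14.4

V̂(x̄_st) = Σ W_h² s_h²/n_h, with W_h = N_h/N and N = 1390:
  stratum A: (580/1390)²·153.8²/69 = 59.6884
  stratum B: (590/1390)²·206.8²/62 = 124.275
  stratum C: (220/1390)²·67.7²/5 = 22.9627
V̂(x̄_st) = 206.926
SE(x̄_st) = √206.926 = 14.3849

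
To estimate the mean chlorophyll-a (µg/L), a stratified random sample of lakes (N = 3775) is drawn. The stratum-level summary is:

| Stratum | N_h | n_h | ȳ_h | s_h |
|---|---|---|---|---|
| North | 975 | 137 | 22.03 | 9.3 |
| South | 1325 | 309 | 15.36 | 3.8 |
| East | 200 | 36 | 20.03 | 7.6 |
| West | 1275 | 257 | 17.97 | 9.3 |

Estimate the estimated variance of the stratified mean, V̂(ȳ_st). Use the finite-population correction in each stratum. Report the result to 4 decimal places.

V̂(ȳ_st) ≈ 0.0750

V̂(ȳ_st) = Σ W_h² (1 − n_h/N_h) s_h²/n_h, with W_h = N_h/N and N = 3775:
  stratum North: (975/3775)²·(1 − 137/975)·9.3²/137 = 0.036196
  stratum South: (1325/3775)²·(1 − 309/1325)·3.8²/309 = 0.00441453
  stratum East: (200/3775)²·(1 − 36/200)·7.6²/36 = 0.00369288
  stratum West: (1275/3775)²·(1 − 257/1275)·9.3²/257 = 0.0306519
V̂(ȳ_st) = 0.0749552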